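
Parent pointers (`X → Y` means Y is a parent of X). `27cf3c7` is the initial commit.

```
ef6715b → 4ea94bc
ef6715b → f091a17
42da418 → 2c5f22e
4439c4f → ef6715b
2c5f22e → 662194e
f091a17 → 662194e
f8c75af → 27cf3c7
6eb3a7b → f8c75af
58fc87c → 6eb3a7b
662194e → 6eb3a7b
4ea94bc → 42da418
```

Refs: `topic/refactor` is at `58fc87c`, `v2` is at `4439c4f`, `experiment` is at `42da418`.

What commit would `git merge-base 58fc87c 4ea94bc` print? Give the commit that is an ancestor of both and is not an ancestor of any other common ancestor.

Ancestors of 58fc87c: {27cf3c7, 58fc87c, 6eb3a7b, f8c75af}.
Ancestors of 4ea94bc: {27cf3c7, 2c5f22e, 42da418, 4ea94bc, 662194e, 6eb3a7b, f8c75af}.
Common ancestors: {27cf3c7, 6eb3a7b, f8c75af}.
Among these, 6eb3a7b is not an ancestor of any other common ancestor — it is the merge base.

6eb3a7b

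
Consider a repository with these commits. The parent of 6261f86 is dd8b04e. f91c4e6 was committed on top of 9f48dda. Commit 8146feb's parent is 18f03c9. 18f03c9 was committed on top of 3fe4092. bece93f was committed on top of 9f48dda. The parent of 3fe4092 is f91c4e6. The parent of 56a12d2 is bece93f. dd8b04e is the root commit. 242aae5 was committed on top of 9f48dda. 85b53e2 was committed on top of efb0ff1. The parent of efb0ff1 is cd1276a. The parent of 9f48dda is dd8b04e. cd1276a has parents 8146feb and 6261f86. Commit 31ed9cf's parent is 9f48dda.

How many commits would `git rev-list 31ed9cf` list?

Walking parent pointers from 31ed9cf: reachable set = {31ed9cf, 9f48dda, dd8b04e}.
That is 3 commits.

3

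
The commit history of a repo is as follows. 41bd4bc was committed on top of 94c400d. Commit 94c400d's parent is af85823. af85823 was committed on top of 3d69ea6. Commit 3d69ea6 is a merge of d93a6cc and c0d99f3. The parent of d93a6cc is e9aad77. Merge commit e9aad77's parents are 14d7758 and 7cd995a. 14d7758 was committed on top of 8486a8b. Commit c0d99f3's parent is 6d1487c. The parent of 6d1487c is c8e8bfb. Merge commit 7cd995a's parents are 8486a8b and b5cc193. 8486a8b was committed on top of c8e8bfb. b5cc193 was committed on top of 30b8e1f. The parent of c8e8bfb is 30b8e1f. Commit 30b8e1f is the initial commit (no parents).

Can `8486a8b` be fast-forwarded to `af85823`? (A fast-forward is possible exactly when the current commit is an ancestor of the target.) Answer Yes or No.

A fast-forward from 8486a8b to af85823 is possible iff 8486a8b is an ancestor of af85823.
Ancestors of af85823: {14d7758, 30b8e1f, 3d69ea6, 6d1487c, 7cd995a, 8486a8b, af85823, b5cc193, c0d99f3, c8e8bfb, d93a6cc, e9aad77}.
8486a8b is among them, so fast-forward is possible.

Yes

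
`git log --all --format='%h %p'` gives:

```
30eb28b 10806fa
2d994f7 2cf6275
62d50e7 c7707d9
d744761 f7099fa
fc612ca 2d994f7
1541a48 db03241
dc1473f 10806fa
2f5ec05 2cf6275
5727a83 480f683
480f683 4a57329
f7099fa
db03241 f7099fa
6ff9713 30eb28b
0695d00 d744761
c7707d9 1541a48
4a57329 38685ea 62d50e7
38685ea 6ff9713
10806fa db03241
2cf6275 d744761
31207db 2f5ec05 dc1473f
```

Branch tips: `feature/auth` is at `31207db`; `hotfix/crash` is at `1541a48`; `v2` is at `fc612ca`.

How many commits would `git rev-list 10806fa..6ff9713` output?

Reachable from 6ff9713: {10806fa, 30eb28b, 6ff9713, db03241, f7099fa}.
Reachable from 10806fa: {10806fa, db03241, f7099fa}.
In 6ff9713's history but not 10806fa's: {30eb28b, 6ff9713} — 2 commits.

2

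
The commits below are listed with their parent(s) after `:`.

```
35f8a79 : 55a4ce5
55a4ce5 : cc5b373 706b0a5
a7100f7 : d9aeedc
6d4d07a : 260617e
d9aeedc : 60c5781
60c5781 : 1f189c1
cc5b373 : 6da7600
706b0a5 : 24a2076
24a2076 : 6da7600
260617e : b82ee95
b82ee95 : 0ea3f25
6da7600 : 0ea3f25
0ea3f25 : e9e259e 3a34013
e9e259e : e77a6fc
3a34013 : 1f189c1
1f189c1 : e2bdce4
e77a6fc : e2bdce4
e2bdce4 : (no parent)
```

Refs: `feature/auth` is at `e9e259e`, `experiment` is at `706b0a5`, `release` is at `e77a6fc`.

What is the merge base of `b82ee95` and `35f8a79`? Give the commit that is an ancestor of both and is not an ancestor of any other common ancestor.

Ancestors of b82ee95: {0ea3f25, 1f189c1, 3a34013, b82ee95, e2bdce4, e77a6fc, e9e259e}.
Ancestors of 35f8a79: {0ea3f25, 1f189c1, 24a2076, 35f8a79, 3a34013, 55a4ce5, 6da7600, 706b0a5, cc5b373, e2bdce4, e77a6fc, e9e259e}.
Common ancestors: {0ea3f25, 1f189c1, 3a34013, e2bdce4, e77a6fc, e9e259e}.
Among these, 0ea3f25 is not an ancestor of any other common ancestor — it is the merge base.

0ea3f25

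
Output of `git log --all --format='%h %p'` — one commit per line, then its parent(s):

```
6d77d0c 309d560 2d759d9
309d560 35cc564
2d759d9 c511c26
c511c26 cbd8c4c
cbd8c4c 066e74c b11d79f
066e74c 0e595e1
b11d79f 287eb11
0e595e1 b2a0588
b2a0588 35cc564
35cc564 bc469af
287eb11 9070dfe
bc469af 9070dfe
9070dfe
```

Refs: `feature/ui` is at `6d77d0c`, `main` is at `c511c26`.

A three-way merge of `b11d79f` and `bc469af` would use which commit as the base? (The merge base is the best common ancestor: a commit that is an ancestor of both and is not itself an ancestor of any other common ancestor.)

Ancestors of b11d79f: {287eb11, 9070dfe, b11d79f}.
Ancestors of bc469af: {9070dfe, bc469af}.
Common ancestors: {9070dfe}.
The only common ancestor is 9070dfe, so it is the merge base.

9070dfe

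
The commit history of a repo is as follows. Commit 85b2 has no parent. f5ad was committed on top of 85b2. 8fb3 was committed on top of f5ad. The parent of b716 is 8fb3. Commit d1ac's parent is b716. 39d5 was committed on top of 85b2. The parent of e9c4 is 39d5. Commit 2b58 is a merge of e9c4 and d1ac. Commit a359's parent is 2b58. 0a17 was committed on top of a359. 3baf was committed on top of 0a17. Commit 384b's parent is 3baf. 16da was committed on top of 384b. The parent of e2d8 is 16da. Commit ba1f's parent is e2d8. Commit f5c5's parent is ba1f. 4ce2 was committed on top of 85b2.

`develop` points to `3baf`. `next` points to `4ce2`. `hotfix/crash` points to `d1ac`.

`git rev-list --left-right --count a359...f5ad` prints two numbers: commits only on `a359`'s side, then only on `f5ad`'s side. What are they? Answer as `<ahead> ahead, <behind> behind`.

7 ahead, 0 behind

Reachable from a359: {2b58, 39d5, 85b2, 8fb3, a359, b716, d1ac, e9c4, f5ad}.
Reachable from f5ad: {85b2, f5ad}.
Only in a359's history (ahead): {2b58, 39d5, 8fb3, a359, b716, d1ac, e9c4} — 7.
Only in f5ad's history (behind): {} — 0.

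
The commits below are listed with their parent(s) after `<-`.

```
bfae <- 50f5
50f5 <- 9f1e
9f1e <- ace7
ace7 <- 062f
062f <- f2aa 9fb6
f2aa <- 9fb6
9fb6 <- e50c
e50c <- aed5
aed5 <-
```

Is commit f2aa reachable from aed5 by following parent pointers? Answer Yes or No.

No

Ancestors of aed5: {aed5}.
f2aa is not in that set, so it is not an ancestor of aed5.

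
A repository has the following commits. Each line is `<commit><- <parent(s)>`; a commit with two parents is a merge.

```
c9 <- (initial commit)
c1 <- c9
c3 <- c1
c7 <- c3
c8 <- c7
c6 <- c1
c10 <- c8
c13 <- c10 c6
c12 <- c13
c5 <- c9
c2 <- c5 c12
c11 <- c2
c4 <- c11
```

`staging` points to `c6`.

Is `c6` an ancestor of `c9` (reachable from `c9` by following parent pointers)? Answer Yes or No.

Ancestors of c9: {c9}.
c6 is not in that set, so it is not an ancestor of c9.

No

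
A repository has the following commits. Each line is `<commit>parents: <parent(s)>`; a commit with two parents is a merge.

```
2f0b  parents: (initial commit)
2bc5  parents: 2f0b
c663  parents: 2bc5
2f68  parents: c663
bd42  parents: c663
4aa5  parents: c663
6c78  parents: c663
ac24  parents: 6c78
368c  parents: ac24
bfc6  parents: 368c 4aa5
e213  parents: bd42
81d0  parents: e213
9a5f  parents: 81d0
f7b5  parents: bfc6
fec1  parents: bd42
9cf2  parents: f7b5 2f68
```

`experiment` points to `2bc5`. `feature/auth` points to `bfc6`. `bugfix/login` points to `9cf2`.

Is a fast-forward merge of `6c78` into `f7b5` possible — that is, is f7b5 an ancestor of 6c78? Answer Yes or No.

A fast-forward from f7b5 to 6c78 is possible iff f7b5 is an ancestor of 6c78.
Ancestors of 6c78: {2bc5, 2f0b, 6c78, c663}.
f7b5 is not among them, so fast-forward is not possible.

No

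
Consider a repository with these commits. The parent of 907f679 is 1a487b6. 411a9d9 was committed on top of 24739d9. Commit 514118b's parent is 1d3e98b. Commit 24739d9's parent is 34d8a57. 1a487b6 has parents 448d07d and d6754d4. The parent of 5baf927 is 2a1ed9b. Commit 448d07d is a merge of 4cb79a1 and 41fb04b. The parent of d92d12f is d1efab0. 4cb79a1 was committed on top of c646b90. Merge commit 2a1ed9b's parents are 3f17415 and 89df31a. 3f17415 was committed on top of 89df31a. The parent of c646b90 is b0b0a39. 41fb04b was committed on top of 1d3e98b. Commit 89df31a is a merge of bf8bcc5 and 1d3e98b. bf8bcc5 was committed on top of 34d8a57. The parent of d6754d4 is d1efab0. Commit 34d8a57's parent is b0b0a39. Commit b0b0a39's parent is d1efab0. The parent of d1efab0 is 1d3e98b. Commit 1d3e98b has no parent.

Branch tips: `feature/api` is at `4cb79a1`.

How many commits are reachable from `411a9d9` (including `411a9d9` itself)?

6

Walking parent pointers from 411a9d9: reachable set = {1d3e98b, 24739d9, 34d8a57, 411a9d9, b0b0a39, d1efab0}.
That is 6 commits.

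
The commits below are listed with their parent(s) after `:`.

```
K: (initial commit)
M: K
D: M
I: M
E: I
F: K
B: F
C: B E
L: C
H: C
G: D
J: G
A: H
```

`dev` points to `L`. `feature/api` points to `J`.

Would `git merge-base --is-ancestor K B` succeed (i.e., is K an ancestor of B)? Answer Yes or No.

Ancestors of B (commits reachable by following parents): {B, F, K}.
K is in that set, so it is an ancestor of B.

Yes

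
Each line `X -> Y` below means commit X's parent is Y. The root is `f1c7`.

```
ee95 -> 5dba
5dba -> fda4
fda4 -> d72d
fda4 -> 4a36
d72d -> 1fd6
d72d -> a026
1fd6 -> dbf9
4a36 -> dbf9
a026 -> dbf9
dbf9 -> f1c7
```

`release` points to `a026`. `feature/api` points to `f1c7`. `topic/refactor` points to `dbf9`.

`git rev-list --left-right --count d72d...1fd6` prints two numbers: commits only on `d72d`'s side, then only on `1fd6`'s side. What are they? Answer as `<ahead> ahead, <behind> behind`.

Reachable from d72d: {1fd6, a026, d72d, dbf9, f1c7}.
Reachable from 1fd6: {1fd6, dbf9, f1c7}.
Only in d72d's history (ahead): {a026, d72d} — 2.
Only in 1fd6's history (behind): {} — 0.

2 ahead, 0 behind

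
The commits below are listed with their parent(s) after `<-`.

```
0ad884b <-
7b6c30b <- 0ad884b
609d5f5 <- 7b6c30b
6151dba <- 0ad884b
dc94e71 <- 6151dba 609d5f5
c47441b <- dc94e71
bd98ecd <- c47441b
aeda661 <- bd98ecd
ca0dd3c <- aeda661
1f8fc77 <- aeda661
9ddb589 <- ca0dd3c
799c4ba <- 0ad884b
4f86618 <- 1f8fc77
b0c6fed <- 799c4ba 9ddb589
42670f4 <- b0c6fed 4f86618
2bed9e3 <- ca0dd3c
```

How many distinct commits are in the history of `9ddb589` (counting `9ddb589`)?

10

Walking parent pointers from 9ddb589: reachable set = {0ad884b, 609d5f5, 6151dba, 7b6c30b, 9ddb589, aeda661, bd98ecd, c47441b, ca0dd3c, dc94e71}.
That is 10 commits.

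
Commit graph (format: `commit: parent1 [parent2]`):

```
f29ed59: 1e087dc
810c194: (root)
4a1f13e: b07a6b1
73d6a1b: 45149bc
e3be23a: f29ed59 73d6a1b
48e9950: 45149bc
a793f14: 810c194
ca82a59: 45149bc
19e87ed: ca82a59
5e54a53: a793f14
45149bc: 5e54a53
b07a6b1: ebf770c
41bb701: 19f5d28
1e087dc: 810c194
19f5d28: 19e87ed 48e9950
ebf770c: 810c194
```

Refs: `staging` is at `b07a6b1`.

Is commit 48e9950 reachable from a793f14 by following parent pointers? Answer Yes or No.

Ancestors of a793f14: {810c194, a793f14}.
48e9950 is not in that set, so it is not an ancestor of a793f14.

No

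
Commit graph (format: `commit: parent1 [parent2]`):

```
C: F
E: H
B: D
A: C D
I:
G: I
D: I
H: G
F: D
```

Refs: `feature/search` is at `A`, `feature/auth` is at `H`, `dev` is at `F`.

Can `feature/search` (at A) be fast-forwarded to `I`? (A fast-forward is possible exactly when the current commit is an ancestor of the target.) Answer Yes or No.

A fast-forward from A to I is possible iff A is an ancestor of I.
Ancestors of I: {I}.
A is not among them, so fast-forward is not possible.

No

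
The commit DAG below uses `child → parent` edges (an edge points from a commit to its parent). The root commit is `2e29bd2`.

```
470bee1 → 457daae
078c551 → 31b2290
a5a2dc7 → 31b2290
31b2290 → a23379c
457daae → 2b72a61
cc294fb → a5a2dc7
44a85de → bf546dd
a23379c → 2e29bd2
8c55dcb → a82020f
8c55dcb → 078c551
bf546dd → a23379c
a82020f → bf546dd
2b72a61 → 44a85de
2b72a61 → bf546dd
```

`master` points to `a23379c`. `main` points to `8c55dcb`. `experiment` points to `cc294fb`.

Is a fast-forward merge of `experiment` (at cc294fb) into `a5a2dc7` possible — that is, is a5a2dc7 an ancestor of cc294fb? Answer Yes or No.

A fast-forward from a5a2dc7 to cc294fb is possible iff a5a2dc7 is an ancestor of cc294fb.
Ancestors of cc294fb: {2e29bd2, 31b2290, a23379c, a5a2dc7, cc294fb}.
a5a2dc7 is among them, so fast-forward is possible.

Yes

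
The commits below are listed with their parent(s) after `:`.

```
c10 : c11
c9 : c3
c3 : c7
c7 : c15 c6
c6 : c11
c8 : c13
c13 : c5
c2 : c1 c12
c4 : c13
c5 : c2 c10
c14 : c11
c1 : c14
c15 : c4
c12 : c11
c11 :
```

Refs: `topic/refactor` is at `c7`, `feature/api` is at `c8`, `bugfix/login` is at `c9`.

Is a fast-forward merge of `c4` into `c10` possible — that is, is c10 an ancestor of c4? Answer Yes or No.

A fast-forward from c10 to c4 is possible iff c10 is an ancestor of c4.
Ancestors of c4: {c1, c10, c11, c12, c13, c14, c2, c4, c5}.
c10 is among them, so fast-forward is possible.

Yes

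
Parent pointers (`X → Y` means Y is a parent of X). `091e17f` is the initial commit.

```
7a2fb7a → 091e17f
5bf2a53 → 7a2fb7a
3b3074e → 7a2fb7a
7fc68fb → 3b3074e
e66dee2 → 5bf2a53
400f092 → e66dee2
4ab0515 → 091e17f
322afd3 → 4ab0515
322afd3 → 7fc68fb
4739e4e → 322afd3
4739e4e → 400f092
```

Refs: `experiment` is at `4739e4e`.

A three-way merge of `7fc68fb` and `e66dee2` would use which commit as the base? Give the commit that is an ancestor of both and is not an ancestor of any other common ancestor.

Ancestors of 7fc68fb: {091e17f, 3b3074e, 7a2fb7a, 7fc68fb}.
Ancestors of e66dee2: {091e17f, 5bf2a53, 7a2fb7a, e66dee2}.
Common ancestors: {091e17f, 7a2fb7a}.
Among these, 7a2fb7a is not an ancestor of any other common ancestor — it is the merge base.

7a2fb7a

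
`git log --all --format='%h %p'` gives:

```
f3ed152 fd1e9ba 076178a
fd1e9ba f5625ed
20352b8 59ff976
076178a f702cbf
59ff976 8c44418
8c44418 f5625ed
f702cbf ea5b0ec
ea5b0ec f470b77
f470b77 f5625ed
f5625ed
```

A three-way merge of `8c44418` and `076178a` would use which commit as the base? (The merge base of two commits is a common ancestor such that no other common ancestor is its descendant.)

f5625ed

Ancestors of 8c44418: {8c44418, f5625ed}.
Ancestors of 076178a: {076178a, ea5b0ec, f470b77, f5625ed, f702cbf}.
Common ancestors: {f5625ed}.
The only common ancestor is f5625ed, so it is the merge base.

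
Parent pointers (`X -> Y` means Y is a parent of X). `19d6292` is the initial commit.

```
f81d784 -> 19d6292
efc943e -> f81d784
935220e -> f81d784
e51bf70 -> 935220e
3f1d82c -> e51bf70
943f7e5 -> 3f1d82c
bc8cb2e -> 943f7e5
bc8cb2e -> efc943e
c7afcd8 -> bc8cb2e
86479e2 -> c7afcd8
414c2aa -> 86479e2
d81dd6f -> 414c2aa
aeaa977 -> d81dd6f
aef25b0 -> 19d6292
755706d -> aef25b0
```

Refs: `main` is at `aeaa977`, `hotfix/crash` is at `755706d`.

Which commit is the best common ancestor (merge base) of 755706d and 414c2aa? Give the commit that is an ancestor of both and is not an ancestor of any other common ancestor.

Ancestors of 755706d: {19d6292, 755706d, aef25b0}.
Ancestors of 414c2aa: {19d6292, 3f1d82c, 414c2aa, 86479e2, 935220e, 943f7e5, bc8cb2e, c7afcd8, e51bf70, efc943e, f81d784}.
Common ancestors: {19d6292}.
The only common ancestor is 19d6292, so it is the merge base.

19d6292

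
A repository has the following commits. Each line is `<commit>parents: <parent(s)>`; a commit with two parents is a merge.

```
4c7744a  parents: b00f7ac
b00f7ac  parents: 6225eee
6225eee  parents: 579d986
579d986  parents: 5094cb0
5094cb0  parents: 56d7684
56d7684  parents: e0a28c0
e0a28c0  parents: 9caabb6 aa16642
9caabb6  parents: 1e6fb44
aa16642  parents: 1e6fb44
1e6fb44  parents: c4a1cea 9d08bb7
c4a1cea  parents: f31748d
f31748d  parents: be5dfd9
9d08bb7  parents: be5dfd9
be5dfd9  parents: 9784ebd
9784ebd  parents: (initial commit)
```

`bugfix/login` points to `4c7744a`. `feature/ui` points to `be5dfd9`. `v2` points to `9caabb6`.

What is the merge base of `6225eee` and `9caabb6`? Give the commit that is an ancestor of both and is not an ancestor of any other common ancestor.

Ancestors of 6225eee: {1e6fb44, 5094cb0, 56d7684, 579d986, 6225eee, 9784ebd, 9caabb6, 9d08bb7, aa16642, be5dfd9, c4a1cea, e0a28c0, f31748d}.
Ancestors of 9caabb6: {1e6fb44, 9784ebd, 9caabb6, 9d08bb7, be5dfd9, c4a1cea, f31748d}.
Common ancestors: {1e6fb44, 9784ebd, 9caabb6, 9d08bb7, be5dfd9, c4a1cea, f31748d}.
Among these, 9caabb6 is not an ancestor of any other common ancestor — it is the merge base.

9caabb6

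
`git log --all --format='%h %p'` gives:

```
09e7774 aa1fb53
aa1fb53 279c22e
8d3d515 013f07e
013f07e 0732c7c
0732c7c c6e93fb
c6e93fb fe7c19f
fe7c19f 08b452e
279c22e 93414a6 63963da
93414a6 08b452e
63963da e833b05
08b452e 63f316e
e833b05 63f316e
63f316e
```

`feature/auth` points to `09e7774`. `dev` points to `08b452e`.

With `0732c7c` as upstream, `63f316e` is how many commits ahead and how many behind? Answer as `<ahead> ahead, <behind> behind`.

Reachable from 63f316e: {63f316e}.
Reachable from 0732c7c: {0732c7c, 08b452e, 63f316e, c6e93fb, fe7c19f}.
Only in 63f316e's history (ahead): {} — 0.
Only in 0732c7c's history (behind): {0732c7c, 08b452e, c6e93fb, fe7c19f} — 4.

0 ahead, 4 behind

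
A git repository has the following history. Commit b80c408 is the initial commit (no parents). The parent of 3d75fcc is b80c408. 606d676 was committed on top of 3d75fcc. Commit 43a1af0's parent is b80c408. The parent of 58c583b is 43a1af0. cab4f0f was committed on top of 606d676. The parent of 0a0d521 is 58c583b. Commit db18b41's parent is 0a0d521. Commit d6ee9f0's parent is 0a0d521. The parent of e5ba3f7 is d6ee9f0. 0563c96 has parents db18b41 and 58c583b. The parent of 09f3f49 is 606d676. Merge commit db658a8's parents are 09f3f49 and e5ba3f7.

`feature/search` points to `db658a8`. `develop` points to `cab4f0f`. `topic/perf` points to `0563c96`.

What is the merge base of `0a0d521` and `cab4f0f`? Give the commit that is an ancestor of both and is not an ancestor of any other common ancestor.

Ancestors of 0a0d521: {0a0d521, 43a1af0, 58c583b, b80c408}.
Ancestors of cab4f0f: {3d75fcc, 606d676, b80c408, cab4f0f}.
Common ancestors: {b80c408}.
The only common ancestor is b80c408, so it is the merge base.

b80c408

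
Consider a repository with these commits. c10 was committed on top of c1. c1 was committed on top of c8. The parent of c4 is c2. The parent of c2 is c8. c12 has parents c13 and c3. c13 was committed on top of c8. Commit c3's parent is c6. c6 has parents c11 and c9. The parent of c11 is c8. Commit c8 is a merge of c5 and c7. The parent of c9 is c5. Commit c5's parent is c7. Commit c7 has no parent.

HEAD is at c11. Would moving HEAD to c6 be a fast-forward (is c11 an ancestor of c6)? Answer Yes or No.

Yes

A fast-forward from c11 to c6 is possible iff c11 is an ancestor of c6.
Ancestors of c6: {c11, c5, c6, c7, c8, c9}.
c11 is among them, so fast-forward is possible.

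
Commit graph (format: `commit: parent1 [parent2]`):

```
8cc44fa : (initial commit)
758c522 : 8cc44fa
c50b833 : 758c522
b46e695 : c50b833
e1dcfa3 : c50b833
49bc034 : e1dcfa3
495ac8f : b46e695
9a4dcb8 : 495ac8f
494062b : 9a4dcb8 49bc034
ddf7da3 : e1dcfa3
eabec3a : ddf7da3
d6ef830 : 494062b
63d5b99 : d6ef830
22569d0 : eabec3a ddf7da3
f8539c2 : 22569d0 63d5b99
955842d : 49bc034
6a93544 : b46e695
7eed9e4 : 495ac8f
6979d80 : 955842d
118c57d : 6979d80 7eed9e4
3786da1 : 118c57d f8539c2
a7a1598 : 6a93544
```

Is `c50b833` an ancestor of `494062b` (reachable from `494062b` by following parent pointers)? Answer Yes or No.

Ancestors of 494062b (commits reachable by following parents): {494062b, 495ac8f, 49bc034, 758c522, 8cc44fa, 9a4dcb8, b46e695, c50b833, e1dcfa3}.
c50b833 is in that set, so it is an ancestor of 494062b.

Yes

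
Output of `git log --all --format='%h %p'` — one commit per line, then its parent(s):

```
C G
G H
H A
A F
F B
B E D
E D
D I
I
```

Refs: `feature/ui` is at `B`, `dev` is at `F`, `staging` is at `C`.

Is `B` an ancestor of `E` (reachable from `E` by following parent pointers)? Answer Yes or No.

Ancestors of E: {D, E, I}.
B is not in that set, so it is not an ancestor of E.

No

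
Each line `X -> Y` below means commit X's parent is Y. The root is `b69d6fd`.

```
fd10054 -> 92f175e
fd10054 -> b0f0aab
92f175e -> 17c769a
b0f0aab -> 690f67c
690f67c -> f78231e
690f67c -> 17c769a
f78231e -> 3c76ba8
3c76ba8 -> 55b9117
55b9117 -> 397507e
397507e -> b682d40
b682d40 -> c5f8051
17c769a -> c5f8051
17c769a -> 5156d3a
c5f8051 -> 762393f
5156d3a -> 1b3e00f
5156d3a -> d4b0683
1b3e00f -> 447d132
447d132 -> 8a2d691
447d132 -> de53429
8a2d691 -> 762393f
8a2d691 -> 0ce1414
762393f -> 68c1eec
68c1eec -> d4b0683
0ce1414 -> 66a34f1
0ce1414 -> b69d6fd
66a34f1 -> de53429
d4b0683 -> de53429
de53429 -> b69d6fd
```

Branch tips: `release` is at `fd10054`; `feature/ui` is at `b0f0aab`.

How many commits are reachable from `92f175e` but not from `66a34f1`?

Reachable from 92f175e: {0ce1414, 17c769a, 1b3e00f, 447d132, 5156d3a, 66a34f1, 68c1eec, 762393f, 8a2d691, 92f175e, b69d6fd, c5f8051, d4b0683, de53429}.
Reachable from 66a34f1: {66a34f1, b69d6fd, de53429}.
In 92f175e's history but not 66a34f1's: {0ce1414, 17c769a, 1b3e00f, 447d132, 5156d3a, 68c1eec, 762393f, 8a2d691, 92f175e, c5f8051, d4b0683} — 11 commits.

11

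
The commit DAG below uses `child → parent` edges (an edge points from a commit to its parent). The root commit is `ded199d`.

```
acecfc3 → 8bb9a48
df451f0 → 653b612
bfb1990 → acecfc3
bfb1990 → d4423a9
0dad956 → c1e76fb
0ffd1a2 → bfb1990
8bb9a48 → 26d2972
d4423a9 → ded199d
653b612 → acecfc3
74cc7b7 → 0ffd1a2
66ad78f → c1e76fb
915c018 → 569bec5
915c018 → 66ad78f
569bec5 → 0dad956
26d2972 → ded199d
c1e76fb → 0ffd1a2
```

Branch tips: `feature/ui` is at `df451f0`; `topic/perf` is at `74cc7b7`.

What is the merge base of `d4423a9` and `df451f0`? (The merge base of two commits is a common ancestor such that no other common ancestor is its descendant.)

Ancestors of d4423a9: {d4423a9, ded199d}.
Ancestors of df451f0: {26d2972, 653b612, 8bb9a48, acecfc3, ded199d, df451f0}.
Common ancestors: {ded199d}.
The only common ancestor is ded199d, so it is the merge base.

ded199d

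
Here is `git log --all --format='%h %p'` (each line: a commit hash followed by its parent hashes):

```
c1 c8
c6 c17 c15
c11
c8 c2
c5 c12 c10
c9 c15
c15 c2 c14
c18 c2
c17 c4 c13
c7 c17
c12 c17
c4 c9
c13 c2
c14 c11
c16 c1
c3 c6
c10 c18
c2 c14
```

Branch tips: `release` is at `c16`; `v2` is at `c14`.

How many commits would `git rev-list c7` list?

Walking parent pointers from c7: reachable set = {c11, c13, c14, c15, c17, c2, c4, c7, c9}.
That is 9 commits.

9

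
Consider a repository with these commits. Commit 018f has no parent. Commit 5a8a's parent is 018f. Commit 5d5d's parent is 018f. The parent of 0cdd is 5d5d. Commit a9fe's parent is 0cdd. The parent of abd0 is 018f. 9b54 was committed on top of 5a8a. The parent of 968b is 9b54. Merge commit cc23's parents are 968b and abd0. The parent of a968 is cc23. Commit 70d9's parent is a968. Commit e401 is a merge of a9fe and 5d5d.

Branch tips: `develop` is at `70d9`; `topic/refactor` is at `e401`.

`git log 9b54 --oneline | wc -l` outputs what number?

Walking parent pointers from 9b54: reachable set = {018f, 5a8a, 9b54}.
That is 3 commits.

3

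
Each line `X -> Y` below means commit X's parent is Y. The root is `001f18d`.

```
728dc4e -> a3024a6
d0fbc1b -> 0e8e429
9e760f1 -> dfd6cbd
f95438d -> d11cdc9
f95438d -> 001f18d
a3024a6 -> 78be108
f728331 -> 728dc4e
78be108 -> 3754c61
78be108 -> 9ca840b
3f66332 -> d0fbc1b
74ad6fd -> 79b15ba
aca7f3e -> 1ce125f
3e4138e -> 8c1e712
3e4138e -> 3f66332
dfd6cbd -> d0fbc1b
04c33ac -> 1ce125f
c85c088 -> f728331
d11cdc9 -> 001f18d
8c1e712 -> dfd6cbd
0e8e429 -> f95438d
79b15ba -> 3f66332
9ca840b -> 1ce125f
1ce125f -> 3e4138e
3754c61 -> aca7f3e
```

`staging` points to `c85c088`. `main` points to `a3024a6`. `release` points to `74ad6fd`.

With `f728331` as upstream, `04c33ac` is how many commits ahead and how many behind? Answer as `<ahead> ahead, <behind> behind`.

Reachable from 04c33ac: {001f18d, 04c33ac, 0e8e429, 1ce125f, 3e4138e, 3f66332, 8c1e712, d0fbc1b, d11cdc9, dfd6cbd, f95438d}.
Reachable from f728331: {001f18d, 0e8e429, 1ce125f, 3754c61, 3e4138e, 3f66332, 728dc4e, 78be108, 8c1e712, 9ca840b, a3024a6, aca7f3e, d0fbc1b, d11cdc9, dfd6cbd, f728331, f95438d}.
Only in 04c33ac's history (ahead): {04c33ac} — 1.
Only in f728331's history (behind): {3754c61, 728dc4e, 78be108, 9ca840b, a3024a6, aca7f3e, f728331} — 7.

1 ahead, 7 behind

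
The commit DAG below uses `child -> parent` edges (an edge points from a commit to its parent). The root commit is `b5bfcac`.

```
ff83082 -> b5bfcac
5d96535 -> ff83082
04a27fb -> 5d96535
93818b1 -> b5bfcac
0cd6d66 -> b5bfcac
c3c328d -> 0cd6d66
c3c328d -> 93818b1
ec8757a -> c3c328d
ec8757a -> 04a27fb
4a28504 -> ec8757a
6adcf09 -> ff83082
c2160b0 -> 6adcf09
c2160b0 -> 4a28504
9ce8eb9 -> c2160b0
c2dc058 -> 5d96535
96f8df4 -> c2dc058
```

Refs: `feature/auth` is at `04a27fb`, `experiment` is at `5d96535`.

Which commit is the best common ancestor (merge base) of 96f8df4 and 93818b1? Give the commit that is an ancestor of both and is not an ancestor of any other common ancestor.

b5bfcac

Ancestors of 96f8df4: {5d96535, 96f8df4, b5bfcac, c2dc058, ff83082}.
Ancestors of 93818b1: {93818b1, b5bfcac}.
Common ancestors: {b5bfcac}.
The only common ancestor is b5bfcac, so it is the merge base.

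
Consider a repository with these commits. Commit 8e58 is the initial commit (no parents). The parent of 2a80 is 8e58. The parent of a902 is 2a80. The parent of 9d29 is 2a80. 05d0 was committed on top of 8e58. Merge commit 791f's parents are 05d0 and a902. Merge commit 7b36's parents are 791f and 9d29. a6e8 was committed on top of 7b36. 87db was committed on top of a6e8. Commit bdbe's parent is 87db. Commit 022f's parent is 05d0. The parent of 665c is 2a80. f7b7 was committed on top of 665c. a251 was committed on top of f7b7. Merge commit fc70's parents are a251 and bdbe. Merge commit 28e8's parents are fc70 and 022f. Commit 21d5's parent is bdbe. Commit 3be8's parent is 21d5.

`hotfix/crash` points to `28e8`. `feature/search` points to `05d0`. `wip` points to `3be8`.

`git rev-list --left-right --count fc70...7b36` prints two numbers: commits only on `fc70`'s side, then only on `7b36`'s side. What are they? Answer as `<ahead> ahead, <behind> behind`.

Reachable from fc70: {05d0, 2a80, 665c, 791f, 7b36, 87db, 8e58, 9d29, a251, a6e8, a902, bdbe, f7b7, fc70}.
Reachable from 7b36: {05d0, 2a80, 791f, 7b36, 8e58, 9d29, a902}.
Only in fc70's history (ahead): {665c, 87db, a251, a6e8, bdbe, f7b7, fc70} — 7.
Only in 7b36's history (behind): {} — 0.

7 ahead, 0 behind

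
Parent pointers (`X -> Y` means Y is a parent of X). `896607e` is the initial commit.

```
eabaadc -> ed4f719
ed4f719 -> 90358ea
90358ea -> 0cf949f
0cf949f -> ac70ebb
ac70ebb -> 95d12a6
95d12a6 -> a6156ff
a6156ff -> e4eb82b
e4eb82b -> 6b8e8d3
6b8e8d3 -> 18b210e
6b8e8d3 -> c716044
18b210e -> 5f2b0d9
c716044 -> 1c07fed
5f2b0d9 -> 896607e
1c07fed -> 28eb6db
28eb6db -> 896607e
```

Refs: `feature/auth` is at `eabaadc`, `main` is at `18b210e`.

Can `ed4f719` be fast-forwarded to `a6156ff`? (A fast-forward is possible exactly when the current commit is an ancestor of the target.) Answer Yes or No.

A fast-forward from ed4f719 to a6156ff is possible iff ed4f719 is an ancestor of a6156ff.
Ancestors of a6156ff: {18b210e, 1c07fed, 28eb6db, 5f2b0d9, 6b8e8d3, 896607e, a6156ff, c716044, e4eb82b}.
ed4f719 is not among them, so fast-forward is not possible.

No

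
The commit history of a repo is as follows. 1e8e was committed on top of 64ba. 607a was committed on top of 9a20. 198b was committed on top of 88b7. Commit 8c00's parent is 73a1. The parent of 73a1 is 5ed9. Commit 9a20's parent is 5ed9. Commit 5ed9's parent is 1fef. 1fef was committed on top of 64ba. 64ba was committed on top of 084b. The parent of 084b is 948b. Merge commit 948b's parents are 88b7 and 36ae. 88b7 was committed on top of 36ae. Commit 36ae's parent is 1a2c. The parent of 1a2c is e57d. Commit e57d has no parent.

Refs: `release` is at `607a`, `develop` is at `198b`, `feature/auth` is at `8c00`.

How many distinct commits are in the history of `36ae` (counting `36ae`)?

3

Walking parent pointers from 36ae: reachable set = {1a2c, 36ae, e57d}.
That is 3 commits.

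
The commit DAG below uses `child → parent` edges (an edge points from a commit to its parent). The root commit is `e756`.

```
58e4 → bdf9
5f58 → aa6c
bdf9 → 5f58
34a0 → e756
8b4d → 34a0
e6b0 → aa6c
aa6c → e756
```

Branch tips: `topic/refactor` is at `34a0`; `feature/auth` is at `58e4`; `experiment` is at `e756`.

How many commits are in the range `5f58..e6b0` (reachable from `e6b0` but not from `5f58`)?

Reachable from e6b0: {aa6c, e6b0, e756}.
Reachable from 5f58: {5f58, aa6c, e756}.
In e6b0's history but not 5f58's: {e6b0} — 1 commit.

1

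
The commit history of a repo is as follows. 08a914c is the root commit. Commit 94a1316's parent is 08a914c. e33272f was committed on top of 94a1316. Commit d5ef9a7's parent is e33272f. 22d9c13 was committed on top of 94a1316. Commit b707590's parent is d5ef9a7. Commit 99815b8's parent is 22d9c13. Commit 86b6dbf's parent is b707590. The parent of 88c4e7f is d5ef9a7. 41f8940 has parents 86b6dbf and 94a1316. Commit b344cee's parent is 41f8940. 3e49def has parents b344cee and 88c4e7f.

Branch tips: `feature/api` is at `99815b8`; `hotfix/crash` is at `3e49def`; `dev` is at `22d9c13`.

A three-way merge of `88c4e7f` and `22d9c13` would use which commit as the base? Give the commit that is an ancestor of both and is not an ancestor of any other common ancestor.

94a1316

Ancestors of 88c4e7f: {08a914c, 88c4e7f, 94a1316, d5ef9a7, e33272f}.
Ancestors of 22d9c13: {08a914c, 22d9c13, 94a1316}.
Common ancestors: {08a914c, 94a1316}.
Among these, 94a1316 is not an ancestor of any other common ancestor — it is the merge base.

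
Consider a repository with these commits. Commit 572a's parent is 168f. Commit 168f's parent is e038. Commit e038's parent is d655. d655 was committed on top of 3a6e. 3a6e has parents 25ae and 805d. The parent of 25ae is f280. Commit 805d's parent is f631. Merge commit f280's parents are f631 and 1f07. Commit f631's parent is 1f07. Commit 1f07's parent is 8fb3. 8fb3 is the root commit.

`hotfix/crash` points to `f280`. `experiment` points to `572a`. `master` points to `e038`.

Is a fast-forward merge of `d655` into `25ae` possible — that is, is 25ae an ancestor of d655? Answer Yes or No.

A fast-forward from 25ae to d655 is possible iff 25ae is an ancestor of d655.
Ancestors of d655: {1f07, 25ae, 3a6e, 805d, 8fb3, d655, f280, f631}.
25ae is among them, so fast-forward is possible.

Yes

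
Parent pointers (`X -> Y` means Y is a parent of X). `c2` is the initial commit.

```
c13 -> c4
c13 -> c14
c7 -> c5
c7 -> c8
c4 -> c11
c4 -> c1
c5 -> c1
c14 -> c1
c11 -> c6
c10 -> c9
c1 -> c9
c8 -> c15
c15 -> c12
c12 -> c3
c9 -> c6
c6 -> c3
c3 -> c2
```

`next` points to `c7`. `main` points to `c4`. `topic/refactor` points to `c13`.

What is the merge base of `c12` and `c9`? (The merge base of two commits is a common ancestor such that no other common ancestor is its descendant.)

Ancestors of c12: {c12, c2, c3}.
Ancestors of c9: {c2, c3, c6, c9}.
Common ancestors: {c2, c3}.
Among these, c3 is not an ancestor of any other common ancestor — it is the merge base.

c3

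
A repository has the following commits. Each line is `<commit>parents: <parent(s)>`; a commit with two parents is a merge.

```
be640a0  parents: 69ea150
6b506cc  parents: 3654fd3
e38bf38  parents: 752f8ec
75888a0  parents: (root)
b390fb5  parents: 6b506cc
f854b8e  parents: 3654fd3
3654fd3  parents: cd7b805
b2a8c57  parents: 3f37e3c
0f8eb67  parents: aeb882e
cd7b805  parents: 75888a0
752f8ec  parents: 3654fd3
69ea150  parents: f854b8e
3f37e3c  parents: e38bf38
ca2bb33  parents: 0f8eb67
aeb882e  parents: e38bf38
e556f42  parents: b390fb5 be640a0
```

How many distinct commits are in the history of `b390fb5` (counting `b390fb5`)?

Walking parent pointers from b390fb5: reachable set = {3654fd3, 6b506cc, 75888a0, b390fb5, cd7b805}.
That is 5 commits.

5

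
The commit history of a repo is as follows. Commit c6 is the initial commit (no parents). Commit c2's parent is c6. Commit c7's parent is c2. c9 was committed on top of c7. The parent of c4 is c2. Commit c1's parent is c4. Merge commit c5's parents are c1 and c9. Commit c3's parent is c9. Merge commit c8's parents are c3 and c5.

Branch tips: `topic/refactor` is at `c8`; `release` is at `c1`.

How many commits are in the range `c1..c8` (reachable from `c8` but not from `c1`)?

5

Reachable from c8: {c1, c2, c3, c4, c5, c6, c7, c8, c9}.
Reachable from c1: {c1, c2, c4, c6}.
In c8's history but not c1's: {c3, c5, c7, c8, c9} — 5 commits.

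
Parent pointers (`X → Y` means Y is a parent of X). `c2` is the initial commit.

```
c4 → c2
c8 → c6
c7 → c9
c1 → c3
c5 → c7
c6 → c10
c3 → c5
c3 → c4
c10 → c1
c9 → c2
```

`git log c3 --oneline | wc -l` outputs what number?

Walking parent pointers from c3: reachable set = {c2, c3, c4, c5, c7, c9}.
That is 6 commits.

6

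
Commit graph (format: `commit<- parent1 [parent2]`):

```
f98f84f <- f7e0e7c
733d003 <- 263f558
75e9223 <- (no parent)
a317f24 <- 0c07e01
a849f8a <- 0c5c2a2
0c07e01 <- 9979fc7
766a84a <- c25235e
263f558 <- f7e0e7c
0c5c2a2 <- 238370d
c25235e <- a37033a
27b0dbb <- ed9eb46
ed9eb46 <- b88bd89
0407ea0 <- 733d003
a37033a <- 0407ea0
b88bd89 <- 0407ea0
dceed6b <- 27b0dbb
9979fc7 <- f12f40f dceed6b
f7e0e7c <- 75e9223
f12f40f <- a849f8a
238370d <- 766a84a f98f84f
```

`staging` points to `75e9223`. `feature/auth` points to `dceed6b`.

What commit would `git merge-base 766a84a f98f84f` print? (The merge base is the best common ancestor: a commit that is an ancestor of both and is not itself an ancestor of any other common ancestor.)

f7e0e7c

Ancestors of 766a84a: {0407ea0, 263f558, 733d003, 75e9223, 766a84a, a37033a, c25235e, f7e0e7c}.
Ancestors of f98f84f: {75e9223, f7e0e7c, f98f84f}.
Common ancestors: {75e9223, f7e0e7c}.
Among these, f7e0e7c is not an ancestor of any other common ancestor — it is the merge base.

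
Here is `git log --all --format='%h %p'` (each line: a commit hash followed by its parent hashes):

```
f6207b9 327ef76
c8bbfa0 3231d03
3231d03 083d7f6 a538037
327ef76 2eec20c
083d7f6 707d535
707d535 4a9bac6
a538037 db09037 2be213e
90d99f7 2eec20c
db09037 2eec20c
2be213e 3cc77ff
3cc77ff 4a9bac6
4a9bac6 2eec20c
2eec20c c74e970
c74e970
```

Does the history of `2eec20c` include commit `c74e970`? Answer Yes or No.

Ancestors of 2eec20c (commits reachable by following parents): {2eec20c, c74e970}.
c74e970 is in that set, so it is an ancestor of 2eec20c.

Yes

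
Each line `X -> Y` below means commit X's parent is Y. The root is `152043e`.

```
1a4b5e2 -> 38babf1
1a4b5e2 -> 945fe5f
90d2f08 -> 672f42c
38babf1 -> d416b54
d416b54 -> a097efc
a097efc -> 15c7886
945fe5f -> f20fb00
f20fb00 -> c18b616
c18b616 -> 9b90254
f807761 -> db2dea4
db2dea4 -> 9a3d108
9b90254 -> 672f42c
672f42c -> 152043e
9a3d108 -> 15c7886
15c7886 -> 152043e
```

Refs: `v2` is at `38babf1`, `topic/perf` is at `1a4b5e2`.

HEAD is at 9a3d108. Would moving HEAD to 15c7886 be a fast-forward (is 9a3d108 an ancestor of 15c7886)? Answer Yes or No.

A fast-forward from 9a3d108 to 15c7886 is possible iff 9a3d108 is an ancestor of 15c7886.
Ancestors of 15c7886: {152043e, 15c7886}.
9a3d108 is not among them, so fast-forward is not possible.

No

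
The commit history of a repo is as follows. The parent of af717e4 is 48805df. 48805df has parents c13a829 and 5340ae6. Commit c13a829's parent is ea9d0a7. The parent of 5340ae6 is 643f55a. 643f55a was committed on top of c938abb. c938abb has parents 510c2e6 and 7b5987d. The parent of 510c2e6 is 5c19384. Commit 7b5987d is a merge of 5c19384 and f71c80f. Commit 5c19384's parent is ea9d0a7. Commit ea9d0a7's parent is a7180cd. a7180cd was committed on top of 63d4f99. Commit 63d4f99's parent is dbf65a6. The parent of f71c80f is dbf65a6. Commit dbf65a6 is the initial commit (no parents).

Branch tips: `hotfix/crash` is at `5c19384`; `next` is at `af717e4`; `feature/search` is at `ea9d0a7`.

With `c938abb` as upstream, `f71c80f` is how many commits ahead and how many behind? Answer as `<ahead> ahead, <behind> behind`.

0 ahead, 7 behind

Reachable from f71c80f: {dbf65a6, f71c80f}.
Reachable from c938abb: {510c2e6, 5c19384, 63d4f99, 7b5987d, a7180cd, c938abb, dbf65a6, ea9d0a7, f71c80f}.
Only in f71c80f's history (ahead): {} — 0.
Only in c938abb's history (behind): {510c2e6, 5c19384, 63d4f99, 7b5987d, a7180cd, c938abb, ea9d0a7} — 7.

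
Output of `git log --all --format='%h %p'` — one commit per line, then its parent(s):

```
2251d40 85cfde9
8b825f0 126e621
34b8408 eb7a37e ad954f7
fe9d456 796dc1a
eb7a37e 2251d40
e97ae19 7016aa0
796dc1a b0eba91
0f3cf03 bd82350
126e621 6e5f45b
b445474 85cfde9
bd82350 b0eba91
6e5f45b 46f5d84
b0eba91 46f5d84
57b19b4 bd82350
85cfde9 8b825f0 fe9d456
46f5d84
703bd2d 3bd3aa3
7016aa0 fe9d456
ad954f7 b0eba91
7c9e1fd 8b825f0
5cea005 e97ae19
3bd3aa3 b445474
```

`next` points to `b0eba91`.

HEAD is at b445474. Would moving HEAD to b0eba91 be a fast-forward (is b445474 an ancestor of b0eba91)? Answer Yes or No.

No

A fast-forward from b445474 to b0eba91 is possible iff b445474 is an ancestor of b0eba91.
Ancestors of b0eba91: {46f5d84, b0eba91}.
b445474 is not among them, so fast-forward is not possible.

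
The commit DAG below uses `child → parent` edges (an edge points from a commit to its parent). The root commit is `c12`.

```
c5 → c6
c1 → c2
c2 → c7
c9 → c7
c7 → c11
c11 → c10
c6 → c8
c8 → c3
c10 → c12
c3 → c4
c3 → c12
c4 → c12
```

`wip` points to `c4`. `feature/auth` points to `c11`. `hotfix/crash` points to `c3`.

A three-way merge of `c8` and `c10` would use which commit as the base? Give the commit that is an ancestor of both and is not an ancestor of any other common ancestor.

Ancestors of c8: {c12, c3, c4, c8}.
Ancestors of c10: {c10, c12}.
Common ancestors: {c12}.
The only common ancestor is c12, so it is the merge base.

c12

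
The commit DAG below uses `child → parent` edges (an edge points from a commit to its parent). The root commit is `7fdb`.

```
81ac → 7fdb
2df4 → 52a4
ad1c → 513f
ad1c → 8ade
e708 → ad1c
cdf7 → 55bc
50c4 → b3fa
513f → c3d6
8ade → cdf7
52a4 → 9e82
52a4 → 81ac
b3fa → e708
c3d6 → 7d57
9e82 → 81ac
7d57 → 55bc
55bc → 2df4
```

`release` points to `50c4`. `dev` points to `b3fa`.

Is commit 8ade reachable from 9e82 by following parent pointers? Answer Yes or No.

No

Ancestors of 9e82: {7fdb, 81ac, 9e82}.
8ade is not in that set, so it is not an ancestor of 9e82.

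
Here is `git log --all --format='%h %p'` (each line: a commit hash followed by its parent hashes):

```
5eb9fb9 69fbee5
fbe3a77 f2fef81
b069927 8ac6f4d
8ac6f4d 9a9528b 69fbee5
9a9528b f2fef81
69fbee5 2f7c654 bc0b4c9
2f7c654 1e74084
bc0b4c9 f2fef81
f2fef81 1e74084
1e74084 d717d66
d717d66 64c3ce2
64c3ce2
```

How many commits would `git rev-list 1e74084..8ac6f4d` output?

Reachable from 8ac6f4d: {1e74084, 2f7c654, 64c3ce2, 69fbee5, 8ac6f4d, 9a9528b, bc0b4c9, d717d66, f2fef81}.
Reachable from 1e74084: {1e74084, 64c3ce2, d717d66}.
In 8ac6f4d's history but not 1e74084's: {2f7c654, 69fbee5, 8ac6f4d, 9a9528b, bc0b4c9, f2fef81} — 6 commits.

6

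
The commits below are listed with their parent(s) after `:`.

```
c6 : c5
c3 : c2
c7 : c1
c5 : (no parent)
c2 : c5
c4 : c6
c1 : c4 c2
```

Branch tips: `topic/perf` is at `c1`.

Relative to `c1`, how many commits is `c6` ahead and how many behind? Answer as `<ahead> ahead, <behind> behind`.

Reachable from c6: {c5, c6}.
Reachable from c1: {c1, c2, c4, c5, c6}.
Only in c6's history (ahead): {} — 0.
Only in c1's history (behind): {c1, c2, c4} — 3.

0 ahead, 3 behind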